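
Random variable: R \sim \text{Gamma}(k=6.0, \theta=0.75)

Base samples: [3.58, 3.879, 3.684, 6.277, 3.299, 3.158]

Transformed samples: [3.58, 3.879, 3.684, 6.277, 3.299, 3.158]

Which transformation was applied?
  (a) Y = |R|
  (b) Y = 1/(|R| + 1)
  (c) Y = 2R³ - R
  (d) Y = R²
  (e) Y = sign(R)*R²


Checking option (a) Y = |R|:
  R = 3.58 -> Y = 3.58 ✓
  R = 3.879 -> Y = 3.879 ✓
  R = 3.684 -> Y = 3.684 ✓
All samples match this transformation.

(a) |R|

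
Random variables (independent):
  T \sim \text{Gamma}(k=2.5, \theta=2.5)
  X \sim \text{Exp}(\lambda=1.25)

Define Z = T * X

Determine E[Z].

For independent RVs: E[XY] = E[X]*E[Y]
E[T] = 6.25
E[X] = 0.8
E[Z] = 6.25 * 0.8 = 5

5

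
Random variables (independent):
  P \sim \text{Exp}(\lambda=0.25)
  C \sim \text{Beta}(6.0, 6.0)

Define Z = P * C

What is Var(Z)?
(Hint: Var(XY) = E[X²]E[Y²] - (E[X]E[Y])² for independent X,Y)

Var(XY) = E[X²]E[Y²] - (E[X]E[Y])²
E[P] = 4, Var(P) = 16
E[C] = 0.5, Var(C) = 0.019230769
E[P²] = 16 + 4² = 32
E[C²] = 0.019230769 + 0.5² = 0.26923077
Var(Z) = 32*0.26923077 - (4*0.5)²
= 8.6153846 - 4 = 4.6153846

4.6153846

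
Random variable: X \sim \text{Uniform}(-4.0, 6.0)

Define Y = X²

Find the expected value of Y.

E[X²] = Var(X) + (E[X])² = 8.3333333 + 1 = 9.3333333

9.3333333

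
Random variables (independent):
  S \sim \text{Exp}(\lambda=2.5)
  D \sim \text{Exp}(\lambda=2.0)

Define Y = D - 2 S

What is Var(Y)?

For independent RVs: Var(aX + bY) = a²Var(X) + b²Var(Y)
Var(S) = 0.16
Var(D) = 0.25
Var(Y) = (-2)²*0.16 + 1²*0.25
= 4*0.16 + 1*0.25 = 0.89

0.89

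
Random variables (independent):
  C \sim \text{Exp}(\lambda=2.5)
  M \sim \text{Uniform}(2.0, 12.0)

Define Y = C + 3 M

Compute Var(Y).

For independent RVs: Var(aX + bY) = a²Var(X) + b²Var(Y)
Var(C) = 0.16
Var(M) = 8.3333333
Var(Y) = 1²*0.16 + 3²*8.3333333
= 1*0.16 + 9*8.3333333 = 75.16

75.16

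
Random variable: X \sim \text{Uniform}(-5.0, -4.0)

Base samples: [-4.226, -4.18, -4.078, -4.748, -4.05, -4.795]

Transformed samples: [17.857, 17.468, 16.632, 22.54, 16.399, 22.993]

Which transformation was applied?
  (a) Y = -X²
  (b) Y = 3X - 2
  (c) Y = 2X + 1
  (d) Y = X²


Checking option (d) Y = X²:
  X = -4.226 -> Y = 17.857 ✓
  X = -4.18 -> Y = 17.468 ✓
  X = -4.078 -> Y = 16.632 ✓
All samples match this transformation.

(d) X²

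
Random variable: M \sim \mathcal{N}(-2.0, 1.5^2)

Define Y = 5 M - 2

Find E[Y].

For Y = 5M - 2:
E[Y] = 5 * E[M] - 2
E[M] = -2.0 = -2
E[Y] = 5 * (-2) - 2 = -12

-12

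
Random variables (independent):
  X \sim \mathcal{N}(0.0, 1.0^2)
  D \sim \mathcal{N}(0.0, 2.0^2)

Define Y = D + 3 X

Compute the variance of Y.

For independent RVs: Var(aX + bY) = a²Var(X) + b²Var(Y)
Var(X) = 1
Var(D) = 4
Var(Y) = 3²*1 + 1²*4
= 9*1 + 1*4 = 13

13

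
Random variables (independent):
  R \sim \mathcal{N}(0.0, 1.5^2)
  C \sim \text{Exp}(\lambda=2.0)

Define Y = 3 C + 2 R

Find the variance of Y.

For independent RVs: Var(aX + bY) = a²Var(X) + b²Var(Y)
Var(R) = 2.25
Var(C) = 0.25
Var(Y) = 2²*2.25 + 3²*0.25
= 4*2.25 + 9*0.25 = 11.25

11.25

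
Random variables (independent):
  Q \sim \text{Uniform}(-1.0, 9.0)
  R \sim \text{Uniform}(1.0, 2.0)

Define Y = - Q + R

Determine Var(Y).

For independent RVs: Var(aX + bY) = a²Var(X) + b²Var(Y)
Var(Q) = 8.3333333
Var(R) = 0.083333333
Var(Y) = (-1)²*8.3333333 + 1²*0.083333333
= 1*8.3333333 + 1*0.083333333 = 8.4166667

8.4166667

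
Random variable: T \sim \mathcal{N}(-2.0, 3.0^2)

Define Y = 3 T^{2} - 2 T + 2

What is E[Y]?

E[Y] = 3*E[T²] - 2*E[T] + 2
E[T] = -2
E[T²] = Var(T) + (E[T])² = 9 + 4 = 13
E[Y] = 3*13 - 2*(-2) + 2 = 45

45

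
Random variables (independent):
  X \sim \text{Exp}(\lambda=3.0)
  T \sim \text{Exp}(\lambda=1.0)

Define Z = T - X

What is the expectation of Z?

E[Z] = -1*E[X] + 1*E[T]
E[X] = 0.33333333
E[T] = 1
E[Z] = -1*0.33333333 + 1*1 = 0.66666667

0.66666667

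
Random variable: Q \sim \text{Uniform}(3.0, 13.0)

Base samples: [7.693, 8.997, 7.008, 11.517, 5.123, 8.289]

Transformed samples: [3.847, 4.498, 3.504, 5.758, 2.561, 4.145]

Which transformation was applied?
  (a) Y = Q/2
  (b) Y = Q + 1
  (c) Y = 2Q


Checking option (a) Y = Q/2:
  Q = 7.693 -> Y = 3.847 ✓
  Q = 8.997 -> Y = 4.498 ✓
  Q = 7.008 -> Y = 3.504 ✓
All samples match this transformation.

(a) Q/2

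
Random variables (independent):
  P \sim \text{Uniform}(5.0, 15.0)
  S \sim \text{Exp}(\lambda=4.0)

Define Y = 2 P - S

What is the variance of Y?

For independent RVs: Var(aX + bY) = a²Var(X) + b²Var(Y)
Var(P) = 8.3333333
Var(S) = 0.0625
Var(Y) = 2²*8.3333333 + (-1)²*0.0625
= 4*8.3333333 + 1*0.0625 = 33.395833

33.395833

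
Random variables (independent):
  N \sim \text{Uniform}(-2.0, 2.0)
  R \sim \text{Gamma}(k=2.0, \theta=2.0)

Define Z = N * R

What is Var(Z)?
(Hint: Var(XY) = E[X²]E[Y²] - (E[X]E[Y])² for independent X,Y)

Var(XY) = E[X²]E[Y²] - (E[X]E[Y])²
E[N] = 0, Var(N) = 1.3333333
E[R] = 4, Var(R) = 8
E[N²] = 1.3333333 + 0² = 1.3333333
E[R²] = 8 + 4² = 24
Var(Z) = 1.3333333*24 - (0*4)²
= 32 - 0 = 32

32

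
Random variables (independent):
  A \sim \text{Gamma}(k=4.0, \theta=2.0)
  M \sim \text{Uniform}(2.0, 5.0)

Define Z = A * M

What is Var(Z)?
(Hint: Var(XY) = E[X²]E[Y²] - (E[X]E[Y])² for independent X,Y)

Var(XY) = E[X²]E[Y²] - (E[X]E[Y])²
E[A] = 8, Var(A) = 16
E[M] = 3.5, Var(M) = 0.75
E[A²] = 16 + 8² = 80
E[M²] = 0.75 + 3.5² = 13
Var(Z) = 80*13 - (8*3.5)²
= 1040 - 784 = 256

256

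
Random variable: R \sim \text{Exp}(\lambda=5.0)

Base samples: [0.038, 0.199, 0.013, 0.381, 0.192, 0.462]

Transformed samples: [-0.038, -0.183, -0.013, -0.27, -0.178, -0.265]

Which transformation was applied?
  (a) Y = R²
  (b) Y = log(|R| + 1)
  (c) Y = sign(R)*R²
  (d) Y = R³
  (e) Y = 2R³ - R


Checking option (e) Y = 2R³ - R:
  R = 0.038 -> Y = -0.038 ✓
  R = 0.199 -> Y = -0.183 ✓
  R = 0.013 -> Y = -0.013 ✓
All samples match this transformation.

(e) 2R³ - R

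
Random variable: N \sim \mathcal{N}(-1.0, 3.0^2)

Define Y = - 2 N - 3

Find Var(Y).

For Y = aN + b: Var(Y) = a² * Var(N)
Var(N) = 3.0^2 = 9
Var(Y) = (-2)² * 9 = 4 * 9 = 36

36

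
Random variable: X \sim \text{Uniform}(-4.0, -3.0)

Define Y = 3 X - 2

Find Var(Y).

For Y = aX + b: Var(Y) = a² * Var(X)
Var(X) = (-3 + 4)^2/12 = 0.083333333
Var(Y) = 3² * 0.083333333 = 9 * 0.083333333 = 0.75

0.75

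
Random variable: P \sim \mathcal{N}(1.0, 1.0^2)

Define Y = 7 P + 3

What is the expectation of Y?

For Y = 7P + 3:
E[Y] = 7 * E[P] + 3
E[P] = 1.0 = 1
E[Y] = 7 * 1 + 3 = 10

10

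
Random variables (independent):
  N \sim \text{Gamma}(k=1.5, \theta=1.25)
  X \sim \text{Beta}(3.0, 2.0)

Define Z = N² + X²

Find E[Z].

E[Z] = E[N²] + E[X²]
E[N²] = Var(N) + E[N]² = 2.34375 + 3.515625 = 5.859375
E[X²] = Var(X) + E[X]² = 0.04 + 0.36 = 0.4
E[Z] = 5.859375 + 0.4 = 6.259375

6.259375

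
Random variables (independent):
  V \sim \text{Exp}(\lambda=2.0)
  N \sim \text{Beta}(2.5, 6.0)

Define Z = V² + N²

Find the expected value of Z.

E[Z] = E[V²] + E[N²]
E[V²] = Var(V) + E[V]² = 0.25 + 0.25 = 0.5
E[N²] = Var(N) + E[N]² = 0.021853943 + 0.08650519 = 0.10835913
E[Z] = 0.5 + 0.10835913 = 0.60835913

0.60835913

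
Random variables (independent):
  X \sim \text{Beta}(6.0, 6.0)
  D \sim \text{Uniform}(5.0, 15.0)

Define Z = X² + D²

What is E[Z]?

E[Z] = E[X²] + E[D²]
E[X²] = Var(X) + E[X]² = 0.019230769 + 0.25 = 0.26923077
E[D²] = Var(D) + E[D]² = 8.3333333 + 100 = 108.33333
E[Z] = 0.26923077 + 108.33333 = 108.60256

108.60256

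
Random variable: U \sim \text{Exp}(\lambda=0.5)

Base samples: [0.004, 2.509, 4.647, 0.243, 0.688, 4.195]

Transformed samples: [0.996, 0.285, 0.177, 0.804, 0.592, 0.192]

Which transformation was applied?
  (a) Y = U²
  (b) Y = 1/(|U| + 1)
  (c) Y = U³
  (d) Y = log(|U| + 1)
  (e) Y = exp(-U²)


Checking option (b) Y = 1/(|U| + 1):
  U = 0.004 -> Y = 0.996 ✓
  U = 2.509 -> Y = 0.285 ✓
  U = 4.647 -> Y = 0.177 ✓
All samples match this transformation.

(b) 1/(|U| + 1)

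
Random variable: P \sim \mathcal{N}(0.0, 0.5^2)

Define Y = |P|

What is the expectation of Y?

For X ~ N(0, 0.5²), E[|X|] = sigma * sqrt(2/pi)
= 0.5 * sqrt(2/pi) = 0.39894228

0.39894228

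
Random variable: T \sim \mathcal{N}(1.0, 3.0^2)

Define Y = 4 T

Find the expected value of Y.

For Y = 4T:
E[Y] = 4 * E[T]
E[T] = 1.0 = 1
E[Y] = 4 * 1 = 4

4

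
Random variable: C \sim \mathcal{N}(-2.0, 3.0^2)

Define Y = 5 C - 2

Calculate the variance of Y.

For Y = aC + b: Var(Y) = a² * Var(C)
Var(C) = 3.0^2 = 9
Var(Y) = 5² * 9 = 25 * 9 = 225

225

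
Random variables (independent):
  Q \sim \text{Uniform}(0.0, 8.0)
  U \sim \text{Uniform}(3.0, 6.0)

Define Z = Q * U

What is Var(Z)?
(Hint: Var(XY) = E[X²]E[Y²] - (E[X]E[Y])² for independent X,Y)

Var(XY) = E[X²]E[Y²] - (E[X]E[Y])²
E[Q] = 4, Var(Q) = 5.3333333
E[U] = 4.5, Var(U) = 0.75
E[Q²] = 5.3333333 + 4² = 21.333333
E[U²] = 0.75 + 4.5² = 21
Var(Z) = 21.333333*21 - (4*4.5)²
= 448 - 324 = 124

124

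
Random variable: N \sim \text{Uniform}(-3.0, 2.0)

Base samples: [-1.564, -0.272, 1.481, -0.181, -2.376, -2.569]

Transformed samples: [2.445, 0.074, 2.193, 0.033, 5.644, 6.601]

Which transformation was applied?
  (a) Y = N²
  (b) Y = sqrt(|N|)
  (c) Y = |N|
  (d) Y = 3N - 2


Checking option (a) Y = N²:
  N = -1.564 -> Y = 2.445 ✓
  N = -0.272 -> Y = 0.074 ✓
  N = 1.481 -> Y = 2.193 ✓
All samples match this transformation.

(a) N²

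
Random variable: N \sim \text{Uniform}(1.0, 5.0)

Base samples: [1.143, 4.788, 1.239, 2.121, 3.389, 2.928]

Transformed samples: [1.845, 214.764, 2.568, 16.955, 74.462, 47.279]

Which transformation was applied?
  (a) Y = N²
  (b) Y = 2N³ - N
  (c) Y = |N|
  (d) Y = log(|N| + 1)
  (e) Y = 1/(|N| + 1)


Checking option (b) Y = 2N³ - N:
  N = 1.143 -> Y = 1.845 ✓
  N = 4.788 -> Y = 214.764 ✓
  N = 1.239 -> Y = 2.568 ✓
All samples match this transformation.

(b) 2N³ - N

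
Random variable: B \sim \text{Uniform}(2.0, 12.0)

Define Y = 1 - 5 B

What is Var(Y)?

For Y = aB + b: Var(Y) = a² * Var(B)
Var(B) = (12 - 2)^2/12 = 8.3333333
Var(Y) = (-5)² * 8.3333333 = 25 * 8.3333333 = 208.33333

208.33333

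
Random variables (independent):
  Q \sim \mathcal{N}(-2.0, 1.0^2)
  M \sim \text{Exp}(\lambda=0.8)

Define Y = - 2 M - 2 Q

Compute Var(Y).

For independent RVs: Var(aX + bY) = a²Var(X) + b²Var(Y)
Var(Q) = 1
Var(M) = 1.5625
Var(Y) = (-2)²*1 + (-2)²*1.5625
= 4*1 + 4*1.5625 = 10.25

10.25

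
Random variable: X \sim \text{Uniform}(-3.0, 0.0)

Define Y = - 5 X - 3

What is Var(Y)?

For Y = aX + b: Var(Y) = a² * Var(X)
Var(X) = (0 + 3)^2/12 = 0.75
Var(Y) = (-5)² * 0.75 = 25 * 0.75 = 18.75

18.75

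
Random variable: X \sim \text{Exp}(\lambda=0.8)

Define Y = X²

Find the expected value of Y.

Using E[X²] = Var(X) + (E[X])²:
E[X] = 1.25
Var(X) = 1/0.8^2 = 1.5625
E[X²] = 1.5625 + 1.25² = 1.5625 + 1.5625 = 3.125

3.125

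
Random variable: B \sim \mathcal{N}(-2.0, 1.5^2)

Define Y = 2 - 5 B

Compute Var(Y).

For Y = aB + b: Var(Y) = a² * Var(B)
Var(B) = 1.5^2 = 2.25
Var(Y) = (-5)² * 2.25 = 25 * 2.25 = 56.25

56.25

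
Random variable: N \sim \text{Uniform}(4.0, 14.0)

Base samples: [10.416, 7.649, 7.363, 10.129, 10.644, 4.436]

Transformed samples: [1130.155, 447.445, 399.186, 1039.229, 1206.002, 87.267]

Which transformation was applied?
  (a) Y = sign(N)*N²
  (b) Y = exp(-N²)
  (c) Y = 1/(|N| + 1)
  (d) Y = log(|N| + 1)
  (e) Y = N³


Checking option (e) Y = N³:
  N = 10.416 -> Y = 1130.155 ✓
  N = 7.649 -> Y = 447.445 ✓
  N = 7.363 -> Y = 399.186 ✓
All samples match this transformation.

(e) N³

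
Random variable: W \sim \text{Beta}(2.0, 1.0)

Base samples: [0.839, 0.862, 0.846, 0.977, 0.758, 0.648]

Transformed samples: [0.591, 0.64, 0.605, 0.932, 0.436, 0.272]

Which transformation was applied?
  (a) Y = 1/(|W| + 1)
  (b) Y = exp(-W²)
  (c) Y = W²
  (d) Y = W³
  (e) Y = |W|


Checking option (d) Y = W³:
  W = 0.839 -> Y = 0.591 ✓
  W = 0.862 -> Y = 0.64 ✓
  W = 0.846 -> Y = 0.605 ✓
All samples match this transformation.

(d) W³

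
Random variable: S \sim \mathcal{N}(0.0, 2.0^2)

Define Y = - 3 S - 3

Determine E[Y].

For Y = -3S - 3:
E[Y] = -3 * E[S] - 3
E[S] = 0.0 = 0
E[Y] = -3 * 0 - 3 = -3

-3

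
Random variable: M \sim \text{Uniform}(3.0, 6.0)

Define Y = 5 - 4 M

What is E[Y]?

For Y = -4M + 5:
E[Y] = -4 * E[M] + 5
E[M] = (3 + 6)/2 = 4.5
E[Y] = -4 * 4.5 + 5 = -13

-13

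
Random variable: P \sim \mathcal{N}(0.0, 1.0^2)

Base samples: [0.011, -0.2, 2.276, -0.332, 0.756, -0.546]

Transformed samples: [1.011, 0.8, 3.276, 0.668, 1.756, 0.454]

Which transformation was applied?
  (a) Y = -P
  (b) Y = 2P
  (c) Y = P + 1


Checking option (c) Y = P + 1:
  P = 0.011 -> Y = 1.011 ✓
  P = -0.2 -> Y = 0.8 ✓
  P = 2.276 -> Y = 3.276 ✓
All samples match this transformation.

(c) P + 1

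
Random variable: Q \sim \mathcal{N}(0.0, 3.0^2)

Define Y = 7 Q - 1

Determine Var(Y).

For Y = aQ + b: Var(Y) = a² * Var(Q)
Var(Q) = 3.0^2 = 9
Var(Y) = 7² * 9 = 49 * 9 = 441

441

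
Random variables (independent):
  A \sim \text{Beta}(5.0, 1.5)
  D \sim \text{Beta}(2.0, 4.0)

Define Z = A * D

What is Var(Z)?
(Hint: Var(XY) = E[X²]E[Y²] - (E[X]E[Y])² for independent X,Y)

Var(XY) = E[X²]E[Y²] - (E[X]E[Y])²
E[A] = 0.76923077, Var(A) = 0.023668639
E[D] = 0.33333333, Var(D) = 0.031746032
E[A²] = 0.023668639 + 0.76923077² = 0.61538462
E[D²] = 0.031746032 + 0.33333333² = 0.14285714
Var(Z) = 0.61538462*0.14285714 - (0.76923077*0.33333333)²
= 0.087912088 - 0.06574622 = 0.022165868

0.022165868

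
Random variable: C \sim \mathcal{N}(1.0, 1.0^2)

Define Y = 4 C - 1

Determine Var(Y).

For Y = aC + b: Var(Y) = a² * Var(C)
Var(C) = 1.0^2 = 1
Var(Y) = 4² * 1 = 16 * 1 = 16

16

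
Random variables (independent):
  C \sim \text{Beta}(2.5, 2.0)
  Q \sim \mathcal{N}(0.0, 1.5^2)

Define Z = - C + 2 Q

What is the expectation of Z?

E[Z] = -1*E[C] + 2*E[Q]
E[C] = 0.55555556
E[Q] = 0
E[Z] = -1*0.55555556 + 2*0 = -0.55555556

-0.55555556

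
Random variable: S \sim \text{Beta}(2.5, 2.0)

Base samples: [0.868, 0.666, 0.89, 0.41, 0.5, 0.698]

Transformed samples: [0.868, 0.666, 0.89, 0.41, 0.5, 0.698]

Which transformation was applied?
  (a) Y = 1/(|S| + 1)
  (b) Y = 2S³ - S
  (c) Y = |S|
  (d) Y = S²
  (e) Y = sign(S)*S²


Checking option (c) Y = |S|:
  S = 0.868 -> Y = 0.868 ✓
  S = 0.666 -> Y = 0.666 ✓
  S = 0.89 -> Y = 0.89 ✓
All samples match this transformation.

(c) |S|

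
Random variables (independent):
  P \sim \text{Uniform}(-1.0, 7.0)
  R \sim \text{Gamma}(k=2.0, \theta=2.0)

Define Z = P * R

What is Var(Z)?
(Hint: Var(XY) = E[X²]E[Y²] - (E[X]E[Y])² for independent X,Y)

Var(XY) = E[X²]E[Y²] - (E[X]E[Y])²
E[P] = 3, Var(P) = 5.3333333
E[R] = 4, Var(R) = 8
E[P²] = 5.3333333 + 3² = 14.333333
E[R²] = 8 + 4² = 24
Var(Z) = 14.333333*24 - (3*4)²
= 344 - 144 = 200

200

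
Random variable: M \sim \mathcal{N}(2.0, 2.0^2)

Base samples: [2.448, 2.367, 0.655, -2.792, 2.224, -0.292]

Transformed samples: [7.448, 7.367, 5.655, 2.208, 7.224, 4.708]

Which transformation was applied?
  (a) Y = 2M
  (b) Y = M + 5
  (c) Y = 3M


Checking option (b) Y = M + 5:
  M = 2.448 -> Y = 7.448 ✓
  M = 2.367 -> Y = 7.367 ✓
  M = 0.655 -> Y = 5.655 ✓
All samples match this transformation.

(b) M + 5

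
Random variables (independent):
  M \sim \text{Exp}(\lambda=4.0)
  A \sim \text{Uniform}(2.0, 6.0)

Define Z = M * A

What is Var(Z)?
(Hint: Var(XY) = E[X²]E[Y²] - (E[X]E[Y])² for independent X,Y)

Var(XY) = E[X²]E[Y²] - (E[X]E[Y])²
E[M] = 0.25, Var(M) = 0.0625
E[A] = 4, Var(A) = 1.3333333
E[M²] = 0.0625 + 0.25² = 0.125
E[A²] = 1.3333333 + 4² = 17.333333
Var(Z) = 0.125*17.333333 - (0.25*4)²
= 2.1666667 - 1 = 1.1666667

1.1666667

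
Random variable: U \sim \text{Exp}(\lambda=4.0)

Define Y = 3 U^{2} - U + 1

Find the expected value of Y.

E[Y] = 3*E[U²] - 1*E[U] + 1
E[U] = 0.25
E[U²] = Var(U) + (E[U])² = 0.0625 + 0.0625 = 0.125
E[Y] = 3*0.125 - 1*0.25 + 1 = 1.125

1.125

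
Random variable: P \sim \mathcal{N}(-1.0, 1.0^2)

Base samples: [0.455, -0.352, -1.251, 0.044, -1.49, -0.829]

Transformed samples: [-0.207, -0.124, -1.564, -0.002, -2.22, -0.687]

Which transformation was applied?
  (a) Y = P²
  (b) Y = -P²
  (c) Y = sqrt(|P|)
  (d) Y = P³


Checking option (b) Y = -P²:
  P = 0.455 -> Y = -0.207 ✓
  P = -0.352 -> Y = -0.124 ✓
  P = -1.251 -> Y = -1.564 ✓
All samples match this transformation.

(b) -P²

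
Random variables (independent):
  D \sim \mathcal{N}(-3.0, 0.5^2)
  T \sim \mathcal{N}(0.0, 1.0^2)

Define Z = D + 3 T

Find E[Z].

E[Z] = 1*E[D] + 3*E[T]
E[D] = -3
E[T] = 0
E[Z] = 1*(-3) + 3*0 = -3

-3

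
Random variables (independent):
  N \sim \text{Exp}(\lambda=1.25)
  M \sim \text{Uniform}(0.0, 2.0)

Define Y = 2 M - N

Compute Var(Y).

For independent RVs: Var(aX + bY) = a²Var(X) + b²Var(Y)
Var(N) = 0.64
Var(M) = 0.33333333
Var(Y) = (-1)²*0.64 + 2²*0.33333333
= 1*0.64 + 4*0.33333333 = 1.9733333

1.9733333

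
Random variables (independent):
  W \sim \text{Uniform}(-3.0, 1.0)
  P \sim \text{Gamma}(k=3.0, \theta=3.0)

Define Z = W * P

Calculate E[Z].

For independent RVs: E[XY] = E[X]*E[Y]
E[W] = -1
E[P] = 9
E[Z] = -1 * 9 = -9

-9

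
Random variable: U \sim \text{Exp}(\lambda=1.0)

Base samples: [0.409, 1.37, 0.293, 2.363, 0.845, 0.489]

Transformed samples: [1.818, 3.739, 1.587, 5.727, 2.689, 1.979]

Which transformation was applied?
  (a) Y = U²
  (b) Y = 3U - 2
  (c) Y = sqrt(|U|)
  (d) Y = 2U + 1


Checking option (d) Y = 2U + 1:
  U = 0.409 -> Y = 1.818 ✓
  U = 1.37 -> Y = 3.739 ✓
  U = 0.293 -> Y = 1.587 ✓
All samples match this transformation.

(d) 2U + 1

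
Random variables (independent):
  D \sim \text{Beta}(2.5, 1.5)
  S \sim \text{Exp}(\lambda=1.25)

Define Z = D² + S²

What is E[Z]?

E[Z] = E[D²] + E[S²]
E[D²] = Var(D) + E[D]² = 0.046875 + 0.390625 = 0.4375
E[S²] = Var(S) + E[S]² = 0.64 + 0.64 = 1.28
E[Z] = 0.4375 + 1.28 = 1.7175

1.7175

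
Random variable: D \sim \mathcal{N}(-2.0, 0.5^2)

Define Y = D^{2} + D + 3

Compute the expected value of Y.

E[Y] = 1*E[D²] + 1*E[D] + 3
E[D] = -2
E[D²] = Var(D) + (E[D])² = 0.25 + 4 = 4.25
E[Y] = 1*4.25 + 1*(-2) + 3 = 5.25

5.25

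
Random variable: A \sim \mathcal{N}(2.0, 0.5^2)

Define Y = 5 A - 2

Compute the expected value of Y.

For Y = 5A - 2:
E[Y] = 5 * E[A] - 2
E[A] = 2.0 = 2
E[Y] = 5 * 2 - 2 = 8

8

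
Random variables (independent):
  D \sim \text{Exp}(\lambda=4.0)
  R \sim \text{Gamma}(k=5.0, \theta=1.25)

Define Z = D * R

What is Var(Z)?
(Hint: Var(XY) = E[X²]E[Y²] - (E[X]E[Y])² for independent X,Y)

Var(XY) = E[X²]E[Y²] - (E[X]E[Y])²
E[D] = 0.25, Var(D) = 0.0625
E[R] = 6.25, Var(R) = 7.8125
E[D²] = 0.0625 + 0.25² = 0.125
E[R²] = 7.8125 + 6.25² = 46.875
Var(Z) = 0.125*46.875 - (0.25*6.25)²
= 5.859375 - 2.4414062 = 3.4179688

3.4179688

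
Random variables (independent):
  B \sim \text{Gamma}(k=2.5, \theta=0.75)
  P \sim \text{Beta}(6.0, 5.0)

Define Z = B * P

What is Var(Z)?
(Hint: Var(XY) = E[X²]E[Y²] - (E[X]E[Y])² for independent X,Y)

Var(XY) = E[X²]E[Y²] - (E[X]E[Y])²
E[B] = 1.875, Var(B) = 1.40625
E[P] = 0.54545455, Var(P) = 0.020661157
E[B²] = 1.40625 + 1.875² = 4.921875
E[P²] = 0.020661157 + 0.54545455² = 0.31818182
Var(Z) = 4.921875*0.31818182 - (1.875*0.54545455)²
= 1.5660511 - 1.0459711 = 0.52008006

0.52008006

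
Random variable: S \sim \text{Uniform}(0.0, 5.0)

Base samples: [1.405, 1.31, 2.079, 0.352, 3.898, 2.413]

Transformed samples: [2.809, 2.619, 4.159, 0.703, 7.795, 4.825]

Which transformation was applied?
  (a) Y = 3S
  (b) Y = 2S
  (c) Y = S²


Checking option (b) Y = 2S:
  S = 1.405 -> Y = 2.809 ✓
  S = 1.31 -> Y = 2.619 ✓
  S = 2.079 -> Y = 4.159 ✓
All samples match this transformation.

(b) 2S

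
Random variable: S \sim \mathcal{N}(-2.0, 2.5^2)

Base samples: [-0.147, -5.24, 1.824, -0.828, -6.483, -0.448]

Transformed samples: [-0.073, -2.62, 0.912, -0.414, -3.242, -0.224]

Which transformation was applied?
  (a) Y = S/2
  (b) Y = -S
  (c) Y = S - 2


Checking option (a) Y = S/2:
  S = -0.147 -> Y = -0.073 ✓
  S = -5.24 -> Y = -2.62 ✓
  S = 1.824 -> Y = 0.912 ✓
All samples match this transformation.

(a) S/2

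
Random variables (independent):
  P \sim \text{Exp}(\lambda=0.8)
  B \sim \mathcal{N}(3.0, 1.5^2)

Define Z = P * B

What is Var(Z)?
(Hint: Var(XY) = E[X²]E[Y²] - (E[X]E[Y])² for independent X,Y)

Var(XY) = E[X²]E[Y²] - (E[X]E[Y])²
E[P] = 1.25, Var(P) = 1.5625
E[B] = 3, Var(B) = 2.25
E[P²] = 1.5625 + 1.25² = 3.125
E[B²] = 2.25 + 3² = 11.25
Var(Z) = 3.125*11.25 - (1.25*3)²
= 35.15625 - 14.0625 = 21.09375

21.09375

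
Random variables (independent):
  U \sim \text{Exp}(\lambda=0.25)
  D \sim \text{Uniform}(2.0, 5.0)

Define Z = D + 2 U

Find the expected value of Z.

E[Z] = 2*E[U] + 1*E[D]
E[U] = 4
E[D] = 3.5
E[Z] = 2*4 + 1*3.5 = 11.5

11.5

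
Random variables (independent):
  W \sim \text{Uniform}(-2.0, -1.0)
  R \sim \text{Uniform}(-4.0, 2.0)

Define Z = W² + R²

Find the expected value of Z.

E[Z] = E[W²] + E[R²]
E[W²] = Var(W) + E[W]² = 0.083333333 + 2.25 = 2.3333333
E[R²] = Var(R) + E[R]² = 3 + 1 = 4
E[Z] = 2.3333333 + 4 = 6.3333333

6.3333333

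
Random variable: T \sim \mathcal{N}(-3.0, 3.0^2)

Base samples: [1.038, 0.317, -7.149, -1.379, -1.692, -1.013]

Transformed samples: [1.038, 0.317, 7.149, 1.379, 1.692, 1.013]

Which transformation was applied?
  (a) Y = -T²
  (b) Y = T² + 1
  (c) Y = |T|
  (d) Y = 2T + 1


Checking option (c) Y = |T|:
  T = 1.038 -> Y = 1.038 ✓
  T = 0.317 -> Y = 0.317 ✓
  T = -7.149 -> Y = 7.149 ✓
All samples match this transformation.

(c) |T|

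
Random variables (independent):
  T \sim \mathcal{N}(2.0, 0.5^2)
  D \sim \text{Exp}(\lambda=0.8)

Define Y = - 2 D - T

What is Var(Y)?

For independent RVs: Var(aX + bY) = a²Var(X) + b²Var(Y)
Var(T) = 0.25
Var(D) = 1.5625
Var(Y) = (-1)²*0.25 + (-2)²*1.5625
= 1*0.25 + 4*1.5625 = 6.5

6.5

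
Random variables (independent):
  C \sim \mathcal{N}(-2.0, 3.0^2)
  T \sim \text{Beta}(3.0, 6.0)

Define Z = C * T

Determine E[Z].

For independent RVs: E[XY] = E[X]*E[Y]
E[C] = -2
E[T] = 0.33333333
E[Z] = -2 * 0.33333333 = -0.66666667

-0.66666667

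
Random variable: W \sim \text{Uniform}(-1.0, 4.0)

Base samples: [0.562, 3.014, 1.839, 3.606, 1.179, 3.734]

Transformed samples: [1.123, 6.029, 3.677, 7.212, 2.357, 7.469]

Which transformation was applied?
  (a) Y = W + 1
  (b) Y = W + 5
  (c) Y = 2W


Checking option (c) Y = 2W:
  W = 0.562 -> Y = 1.123 ✓
  W = 3.014 -> Y = 6.029 ✓
  W = 1.839 -> Y = 3.677 ✓
All samples match this transformation.

(c) 2W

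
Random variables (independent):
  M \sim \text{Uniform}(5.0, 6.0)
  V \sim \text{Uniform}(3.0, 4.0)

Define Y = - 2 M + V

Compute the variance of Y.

For independent RVs: Var(aX + bY) = a²Var(X) + b²Var(Y)
Var(M) = 0.083333333
Var(V) = 0.083333333
Var(Y) = (-2)²*0.083333333 + 1²*0.083333333
= 4*0.083333333 + 1*0.083333333 = 0.41666667

0.41666667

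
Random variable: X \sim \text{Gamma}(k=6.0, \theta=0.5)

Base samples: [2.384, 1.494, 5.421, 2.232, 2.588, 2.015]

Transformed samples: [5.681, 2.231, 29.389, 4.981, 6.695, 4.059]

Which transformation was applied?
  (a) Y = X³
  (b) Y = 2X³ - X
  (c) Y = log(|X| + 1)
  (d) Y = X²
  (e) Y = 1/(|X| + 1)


Checking option (d) Y = X²:
  X = 2.384 -> Y = 5.681 ✓
  X = 1.494 -> Y = 2.231 ✓
  X = 5.421 -> Y = 29.389 ✓
All samples match this transformation.

(d) X²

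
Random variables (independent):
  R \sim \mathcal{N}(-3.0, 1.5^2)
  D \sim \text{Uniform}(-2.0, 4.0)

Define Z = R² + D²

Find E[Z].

E[Z] = E[R²] + E[D²]
E[R²] = Var(R) + E[R]² = 2.25 + 9 = 11.25
E[D²] = Var(D) + E[D]² = 3 + 1 = 4
E[Z] = 11.25 + 4 = 15.25

15.25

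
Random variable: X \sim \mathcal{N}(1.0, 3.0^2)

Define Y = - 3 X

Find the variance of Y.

For Y = aX + b: Var(Y) = a² * Var(X)
Var(X) = 3.0^2 = 9
Var(Y) = (-3)² * 9 = 9 * 9 = 81

81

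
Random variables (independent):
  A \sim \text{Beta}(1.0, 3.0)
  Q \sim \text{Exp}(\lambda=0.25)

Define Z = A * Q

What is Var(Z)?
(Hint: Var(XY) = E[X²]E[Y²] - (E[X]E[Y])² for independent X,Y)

Var(XY) = E[X²]E[Y²] - (E[X]E[Y])²
E[A] = 0.25, Var(A) = 0.0375
E[Q] = 4, Var(Q) = 16
E[A²] = 0.0375 + 0.25² = 0.1
E[Q²] = 16 + 4² = 32
Var(Z) = 0.1*32 - (0.25*4)²
= 3.2 - 1 = 2.2

2.2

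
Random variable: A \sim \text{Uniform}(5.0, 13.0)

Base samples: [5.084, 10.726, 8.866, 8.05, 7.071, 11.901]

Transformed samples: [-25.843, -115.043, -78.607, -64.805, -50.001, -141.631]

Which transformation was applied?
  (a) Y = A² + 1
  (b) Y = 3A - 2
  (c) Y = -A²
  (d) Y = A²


Checking option (c) Y = -A²:
  A = 5.084 -> Y = -25.843 ✓
  A = 10.726 -> Y = -115.043 ✓
  A = 8.866 -> Y = -78.607 ✓
All samples match this transformation.

(c) -A²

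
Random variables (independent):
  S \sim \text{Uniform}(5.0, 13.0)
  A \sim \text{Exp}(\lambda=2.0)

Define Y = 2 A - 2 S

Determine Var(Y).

For independent RVs: Var(aX + bY) = a²Var(X) + b²Var(Y)
Var(S) = 5.3333333
Var(A) = 0.25
Var(Y) = (-2)²*5.3333333 + 2²*0.25
= 4*5.3333333 + 4*0.25 = 22.333333

22.333333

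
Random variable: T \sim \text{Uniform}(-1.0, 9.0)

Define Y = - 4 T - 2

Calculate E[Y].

For Y = -4T - 2:
E[Y] = -4 * E[T] - 2
E[T] = (-1 + 9)/2 = 4
E[Y] = -4 * 4 - 2 = -18

-18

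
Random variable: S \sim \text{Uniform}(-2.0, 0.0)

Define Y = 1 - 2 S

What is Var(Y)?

For Y = aS + b: Var(Y) = a² * Var(S)
Var(S) = (0 + 2)^2/12 = 0.33333333
Var(Y) = (-2)² * 0.33333333 = 4 * 0.33333333 = 1.3333333

1.3333333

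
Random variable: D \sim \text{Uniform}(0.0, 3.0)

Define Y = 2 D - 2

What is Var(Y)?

For Y = aD + b: Var(Y) = a² * Var(D)
Var(D) = (3 - 0)^2/12 = 0.75
Var(Y) = 2² * 0.75 = 4 * 0.75 = 3

3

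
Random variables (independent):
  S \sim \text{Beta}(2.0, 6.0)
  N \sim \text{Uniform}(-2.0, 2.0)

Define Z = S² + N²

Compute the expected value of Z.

E[Z] = E[S²] + E[N²]
E[S²] = Var(S) + E[S]² = 0.020833333 + 0.0625 = 0.083333333
E[N²] = Var(N) + E[N]² = 1.3333333 + 0 = 1.3333333
E[Z] = 0.083333333 + 1.3333333 = 1.4166667

1.4166667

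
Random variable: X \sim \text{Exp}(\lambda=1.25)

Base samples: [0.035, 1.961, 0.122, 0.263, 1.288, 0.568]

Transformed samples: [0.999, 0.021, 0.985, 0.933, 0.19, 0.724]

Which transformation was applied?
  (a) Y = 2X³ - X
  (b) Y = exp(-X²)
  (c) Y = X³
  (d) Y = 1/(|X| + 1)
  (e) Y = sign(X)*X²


Checking option (b) Y = exp(-X²):
  X = 0.035 -> Y = 0.999 ✓
  X = 1.961 -> Y = 0.021 ✓
  X = 0.122 -> Y = 0.985 ✓
All samples match this transformation.

(b) exp(-X²)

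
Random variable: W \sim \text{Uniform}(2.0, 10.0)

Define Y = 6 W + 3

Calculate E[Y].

For Y = 6W + 3:
E[Y] = 6 * E[W] + 3
E[W] = (2 + 10)/2 = 6
E[Y] = 6 * 6 + 3 = 39

39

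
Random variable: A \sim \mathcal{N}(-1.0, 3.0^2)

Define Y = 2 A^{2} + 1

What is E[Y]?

E[Y] = 2*E[A²] + 1
E[A] = -1
E[A²] = Var(A) + (E[A])² = 9 + 1 = 10
E[Y] = 2*10 + 1 = 21

21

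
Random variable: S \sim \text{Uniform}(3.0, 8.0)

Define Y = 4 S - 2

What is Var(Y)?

For Y = aS + b: Var(Y) = a² * Var(S)
Var(S) = (8 - 3)^2/12 = 2.0833333
Var(Y) = 4² * 2.0833333 = 16 * 2.0833333 = 33.333333

33.333333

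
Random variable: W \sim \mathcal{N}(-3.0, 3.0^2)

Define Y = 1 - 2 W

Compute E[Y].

For Y = -2W + 1:
E[Y] = -2 * E[W] + 1
E[W] = -3.0 = -3
E[Y] = -2 * (-3) + 1 = 7

7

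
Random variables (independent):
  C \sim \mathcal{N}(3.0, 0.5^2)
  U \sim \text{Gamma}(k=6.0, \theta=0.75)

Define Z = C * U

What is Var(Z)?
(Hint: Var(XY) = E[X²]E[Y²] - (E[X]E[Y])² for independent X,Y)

Var(XY) = E[X²]E[Y²] - (E[X]E[Y])²
E[C] = 3, Var(C) = 0.25
E[U] = 4.5, Var(U) = 3.375
E[C²] = 0.25 + 3² = 9.25
E[U²] = 3.375 + 4.5² = 23.625
Var(Z) = 9.25*23.625 - (3*4.5)²
= 218.53125 - 182.25 = 36.28125

36.28125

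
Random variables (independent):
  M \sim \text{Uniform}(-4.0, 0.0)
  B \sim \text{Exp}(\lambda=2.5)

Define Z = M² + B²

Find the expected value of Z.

E[Z] = E[M²] + E[B²]
E[M²] = Var(M) + E[M]² = 1.3333333 + 4 = 5.3333333
E[B²] = Var(B) + E[B]² = 0.16 + 0.16 = 0.32
E[Z] = 5.3333333 + 0.32 = 5.6533333

5.6533333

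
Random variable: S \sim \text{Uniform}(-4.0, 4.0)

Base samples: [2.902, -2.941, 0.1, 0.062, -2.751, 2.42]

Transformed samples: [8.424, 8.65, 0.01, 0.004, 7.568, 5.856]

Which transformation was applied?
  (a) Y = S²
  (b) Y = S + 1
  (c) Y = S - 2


Checking option (a) Y = S²:
  S = 2.902 -> Y = 8.424 ✓
  S = -2.941 -> Y = 8.65 ✓
  S = 0.1 -> Y = 0.01 ✓
All samples match this transformation.

(a) S²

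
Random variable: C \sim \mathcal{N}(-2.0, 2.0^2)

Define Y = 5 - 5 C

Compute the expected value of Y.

For Y = -5C + 5:
E[Y] = -5 * E[C] + 5
E[C] = -2.0 = -2
E[Y] = -5 * (-2) + 5 = 15

15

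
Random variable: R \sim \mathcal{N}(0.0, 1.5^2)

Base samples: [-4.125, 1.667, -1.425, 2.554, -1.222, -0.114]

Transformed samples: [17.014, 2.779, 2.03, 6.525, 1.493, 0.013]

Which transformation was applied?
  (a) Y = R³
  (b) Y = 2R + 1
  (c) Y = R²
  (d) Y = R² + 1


Checking option (c) Y = R²:
  R = -4.125 -> Y = 17.014 ✓
  R = 1.667 -> Y = 2.779 ✓
  R = -1.425 -> Y = 2.03 ✓
All samples match this transformation.

(c) R²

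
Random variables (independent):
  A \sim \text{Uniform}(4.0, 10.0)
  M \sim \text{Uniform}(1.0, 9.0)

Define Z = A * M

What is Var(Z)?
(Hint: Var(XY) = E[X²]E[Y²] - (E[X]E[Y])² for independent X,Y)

Var(XY) = E[X²]E[Y²] - (E[X]E[Y])²
E[A] = 7, Var(A) = 3
E[M] = 5, Var(M) = 5.3333333
E[A²] = 3 + 7² = 52
E[M²] = 5.3333333 + 5² = 30.333333
Var(Z) = 52*30.333333 - (7*5)²
= 1577.3333 - 1225 = 352.33333

352.33333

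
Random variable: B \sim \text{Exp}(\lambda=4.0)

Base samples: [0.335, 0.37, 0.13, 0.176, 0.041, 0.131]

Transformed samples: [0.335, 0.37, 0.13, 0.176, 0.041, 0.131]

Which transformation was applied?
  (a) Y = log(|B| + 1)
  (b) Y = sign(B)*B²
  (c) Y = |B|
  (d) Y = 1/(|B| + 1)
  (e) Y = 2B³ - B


Checking option (c) Y = |B|:
  B = 0.335 -> Y = 0.335 ✓
  B = 0.37 -> Y = 0.37 ✓
  B = 0.13 -> Y = 0.13 ✓
All samples match this transformation.

(c) |B|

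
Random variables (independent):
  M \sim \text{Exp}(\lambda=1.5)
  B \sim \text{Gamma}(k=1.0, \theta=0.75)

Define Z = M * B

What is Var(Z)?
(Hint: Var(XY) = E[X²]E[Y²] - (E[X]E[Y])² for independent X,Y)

Var(XY) = E[X²]E[Y²] - (E[X]E[Y])²
E[M] = 0.66666667, Var(M) = 0.44444444
E[B] = 0.75, Var(B) = 0.5625
E[M²] = 0.44444444 + 0.66666667² = 0.88888889
E[B²] = 0.5625 + 0.75² = 1.125
Var(Z) = 0.88888889*1.125 - (0.66666667*0.75)²
= 1 - 0.25 = 0.75

0.75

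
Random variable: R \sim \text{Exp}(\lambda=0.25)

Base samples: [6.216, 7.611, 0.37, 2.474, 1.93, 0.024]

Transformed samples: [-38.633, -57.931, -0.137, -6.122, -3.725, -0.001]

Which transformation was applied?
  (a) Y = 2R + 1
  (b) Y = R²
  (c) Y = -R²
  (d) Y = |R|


Checking option (c) Y = -R²:
  R = 6.216 -> Y = -38.633 ✓
  R = 7.611 -> Y = -57.931 ✓
  R = 0.37 -> Y = -0.137 ✓
All samples match this transformation.

(c) -R²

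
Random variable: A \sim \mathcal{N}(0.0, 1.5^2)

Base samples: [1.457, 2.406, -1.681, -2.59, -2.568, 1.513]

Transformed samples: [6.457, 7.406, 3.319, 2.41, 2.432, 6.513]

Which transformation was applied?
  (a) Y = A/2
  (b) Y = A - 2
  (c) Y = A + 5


Checking option (c) Y = A + 5:
  A = 1.457 -> Y = 6.457 ✓
  A = 2.406 -> Y = 7.406 ✓
  A = -1.681 -> Y = 3.319 ✓
All samples match this transformation.

(c) A + 5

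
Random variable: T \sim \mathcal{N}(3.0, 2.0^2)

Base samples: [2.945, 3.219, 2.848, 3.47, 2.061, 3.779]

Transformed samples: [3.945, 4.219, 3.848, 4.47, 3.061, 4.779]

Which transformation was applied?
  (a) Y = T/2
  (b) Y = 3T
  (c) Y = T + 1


Checking option (c) Y = T + 1:
  T = 2.945 -> Y = 3.945 ✓
  T = 3.219 -> Y = 4.219 ✓
  T = 2.848 -> Y = 3.848 ✓
All samples match this transformation.

(c) T + 1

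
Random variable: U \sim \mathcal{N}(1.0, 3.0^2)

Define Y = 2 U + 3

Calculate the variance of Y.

For Y = aU + b: Var(Y) = a² * Var(U)
Var(U) = 3.0^2 = 9
Var(Y) = 2² * 9 = 4 * 9 = 36

36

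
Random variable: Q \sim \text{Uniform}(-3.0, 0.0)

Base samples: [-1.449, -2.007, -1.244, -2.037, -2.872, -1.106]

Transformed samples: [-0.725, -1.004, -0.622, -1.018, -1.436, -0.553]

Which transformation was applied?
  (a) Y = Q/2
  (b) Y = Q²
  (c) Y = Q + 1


Checking option (a) Y = Q/2:
  Q = -1.449 -> Y = -0.725 ✓
  Q = -2.007 -> Y = -1.004 ✓
  Q = -1.244 -> Y = -0.622 ✓
All samples match this transformation.

(a) Q/2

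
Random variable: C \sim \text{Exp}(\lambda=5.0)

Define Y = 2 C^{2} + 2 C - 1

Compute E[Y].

E[Y] = 2*E[C²] + 2*E[C] - 1
E[C] = 0.2
E[C²] = Var(C) + (E[C])² = 0.04 + 0.04 = 0.08
E[Y] = 2*0.08 + 2*0.2 - 1 = -0.44

-0.44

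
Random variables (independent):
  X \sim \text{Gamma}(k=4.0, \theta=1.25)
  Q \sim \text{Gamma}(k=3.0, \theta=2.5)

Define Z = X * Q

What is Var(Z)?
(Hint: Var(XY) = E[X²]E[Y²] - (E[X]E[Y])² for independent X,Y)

Var(XY) = E[X²]E[Y²] - (E[X]E[Y])²
E[X] = 5, Var(X) = 6.25
E[Q] = 7.5, Var(Q) = 18.75
E[X²] = 6.25 + 5² = 31.25
E[Q²] = 18.75 + 7.5² = 75
Var(Z) = 31.25*75 - (5*7.5)²
= 2343.75 - 1406.25 = 937.5

937.5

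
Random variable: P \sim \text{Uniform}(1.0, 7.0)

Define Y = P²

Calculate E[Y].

E[P²] = Var(P) + (E[P])² = 3 + 16 = 19

19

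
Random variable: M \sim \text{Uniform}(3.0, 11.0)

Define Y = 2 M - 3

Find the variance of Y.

For Y = aM + b: Var(Y) = a² * Var(M)
Var(M) = (11 - 3)^2/12 = 5.3333333
Var(Y) = 2² * 5.3333333 = 4 * 5.3333333 = 21.333333

21.333333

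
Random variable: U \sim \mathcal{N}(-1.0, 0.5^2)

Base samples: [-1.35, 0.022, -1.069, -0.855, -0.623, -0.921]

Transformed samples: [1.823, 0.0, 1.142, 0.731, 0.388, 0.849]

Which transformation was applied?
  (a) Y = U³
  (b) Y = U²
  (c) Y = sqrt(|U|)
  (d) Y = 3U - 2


Checking option (b) Y = U²:
  U = -1.35 -> Y = 1.823 ✓
  U = 0.022 -> Y = 0.0 ✓
  U = -1.069 -> Y = 1.142 ✓
All samples match this transformation.

(b) U²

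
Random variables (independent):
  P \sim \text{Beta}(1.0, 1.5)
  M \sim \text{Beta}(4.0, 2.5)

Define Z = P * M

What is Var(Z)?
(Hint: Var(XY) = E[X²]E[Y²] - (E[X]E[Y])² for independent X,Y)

Var(XY) = E[X²]E[Y²] - (E[X]E[Y])²
E[P] = 0.4, Var(P) = 0.068571429
E[M] = 0.61538462, Var(M) = 0.031558185
E[P²] = 0.068571429 + 0.4² = 0.22857143
E[M²] = 0.031558185 + 0.61538462² = 0.41025641
Var(Z) = 0.22857143*0.41025641 - (0.4*0.61538462)²
= 0.093772894 - 0.060591716 = 0.033181178

0.033181178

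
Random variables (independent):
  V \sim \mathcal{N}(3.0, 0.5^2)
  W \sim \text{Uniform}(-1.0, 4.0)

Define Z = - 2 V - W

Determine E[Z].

E[Z] = -2*E[V] - 1*E[W]
E[V] = 3
E[W] = 1.5
E[Z] = -2*3 - 1*1.5 = -7.5

-7.5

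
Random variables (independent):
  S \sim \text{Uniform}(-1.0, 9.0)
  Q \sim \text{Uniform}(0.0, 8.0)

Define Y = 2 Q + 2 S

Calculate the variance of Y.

For independent RVs: Var(aX + bY) = a²Var(X) + b²Var(Y)
Var(S) = 8.3333333
Var(Q) = 5.3333333
Var(Y) = 2²*8.3333333 + 2²*5.3333333
= 4*8.3333333 + 4*5.3333333 = 54.666667

54.666667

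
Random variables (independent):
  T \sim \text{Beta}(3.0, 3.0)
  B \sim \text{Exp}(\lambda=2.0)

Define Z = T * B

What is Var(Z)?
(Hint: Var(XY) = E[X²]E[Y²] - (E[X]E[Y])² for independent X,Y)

Var(XY) = E[X²]E[Y²] - (E[X]E[Y])²
E[T] = 0.5, Var(T) = 0.035714286
E[B] = 0.5, Var(B) = 0.25
E[T²] = 0.035714286 + 0.5² = 0.28571429
E[B²] = 0.25 + 0.5² = 0.5
Var(Z) = 0.28571429*0.5 - (0.5*0.5)²
= 0.14285714 - 0.0625 = 0.080357143

0.080357143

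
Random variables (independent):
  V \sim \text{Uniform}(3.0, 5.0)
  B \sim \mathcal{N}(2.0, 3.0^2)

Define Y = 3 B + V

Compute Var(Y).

For independent RVs: Var(aX + bY) = a²Var(X) + b²Var(Y)
Var(V) = 0.33333333
Var(B) = 9
Var(Y) = 1²*0.33333333 + 3²*9
= 1*0.33333333 + 9*9 = 81.333333

81.333333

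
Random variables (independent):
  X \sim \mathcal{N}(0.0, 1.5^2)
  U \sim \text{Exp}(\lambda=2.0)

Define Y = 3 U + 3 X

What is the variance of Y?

For independent RVs: Var(aX + bY) = a²Var(X) + b²Var(Y)
Var(X) = 2.25
Var(U) = 0.25
Var(Y) = 3²*2.25 + 3²*0.25
= 9*2.25 + 9*0.25 = 22.5

22.5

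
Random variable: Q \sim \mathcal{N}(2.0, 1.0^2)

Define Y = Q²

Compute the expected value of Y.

E[Q²] = Var(Q) + (E[Q])² = 1 + 4 = 5

5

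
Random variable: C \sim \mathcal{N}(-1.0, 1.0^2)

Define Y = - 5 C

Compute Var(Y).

For Y = aC + b: Var(Y) = a² * Var(C)
Var(C) = 1.0^2 = 1
Var(Y) = (-5)² * 1 = 25 * 1 = 25

25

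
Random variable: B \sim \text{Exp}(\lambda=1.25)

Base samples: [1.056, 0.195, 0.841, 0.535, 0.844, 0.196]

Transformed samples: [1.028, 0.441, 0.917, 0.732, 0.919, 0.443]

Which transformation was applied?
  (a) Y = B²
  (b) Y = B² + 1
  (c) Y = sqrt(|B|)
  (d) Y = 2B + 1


Checking option (c) Y = sqrt(|B|):
  B = 1.056 -> Y = 1.028 ✓
  B = 0.195 -> Y = 0.441 ✓
  B = 0.841 -> Y = 0.917 ✓
All samples match this transformation.

(c) sqrt(|B|)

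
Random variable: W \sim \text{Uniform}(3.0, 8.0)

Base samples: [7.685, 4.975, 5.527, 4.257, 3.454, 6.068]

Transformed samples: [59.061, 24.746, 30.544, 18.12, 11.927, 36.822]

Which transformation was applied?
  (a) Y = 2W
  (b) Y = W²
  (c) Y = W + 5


Checking option (b) Y = W²:
  W = 7.685 -> Y = 59.061 ✓
  W = 4.975 -> Y = 24.746 ✓
  W = 5.527 -> Y = 30.544 ✓
All samples match this transformation.

(b) W²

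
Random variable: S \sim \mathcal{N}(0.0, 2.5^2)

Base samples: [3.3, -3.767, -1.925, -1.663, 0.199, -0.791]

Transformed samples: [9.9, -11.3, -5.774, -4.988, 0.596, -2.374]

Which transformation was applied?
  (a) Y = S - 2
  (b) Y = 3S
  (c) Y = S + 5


Checking option (b) Y = 3S:
  S = 3.3 -> Y = 9.9 ✓
  S = -3.767 -> Y = -11.3 ✓
  S = -1.925 -> Y = -5.774 ✓
All samples match this transformation.

(b) 3S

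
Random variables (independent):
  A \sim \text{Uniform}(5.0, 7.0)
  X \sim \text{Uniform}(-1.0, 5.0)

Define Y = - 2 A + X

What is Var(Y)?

For independent RVs: Var(aX + bY) = a²Var(X) + b²Var(Y)
Var(A) = 0.33333333
Var(X) = 3
Var(Y) = (-2)²*0.33333333 + 1²*3
= 4*0.33333333 + 1*3 = 4.3333333

4.3333333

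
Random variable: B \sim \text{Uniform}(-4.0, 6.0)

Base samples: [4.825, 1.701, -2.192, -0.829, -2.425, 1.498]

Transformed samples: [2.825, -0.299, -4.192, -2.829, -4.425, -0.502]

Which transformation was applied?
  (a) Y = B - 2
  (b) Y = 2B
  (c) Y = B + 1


Checking option (a) Y = B - 2:
  B = 4.825 -> Y = 2.825 ✓
  B = 1.701 -> Y = -0.299 ✓
  B = -2.192 -> Y = -4.192 ✓
All samples match this transformation.

(a) B - 2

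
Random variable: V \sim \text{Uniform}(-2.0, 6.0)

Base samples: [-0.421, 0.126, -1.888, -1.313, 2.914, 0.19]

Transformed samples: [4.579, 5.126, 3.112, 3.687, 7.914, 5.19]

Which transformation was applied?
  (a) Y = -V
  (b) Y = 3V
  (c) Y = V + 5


Checking option (c) Y = V + 5:
  V = -0.421 -> Y = 4.579 ✓
  V = 0.126 -> Y = 5.126 ✓
  V = -1.888 -> Y = 3.112 ✓
All samples match this transformation.

(c) V + 5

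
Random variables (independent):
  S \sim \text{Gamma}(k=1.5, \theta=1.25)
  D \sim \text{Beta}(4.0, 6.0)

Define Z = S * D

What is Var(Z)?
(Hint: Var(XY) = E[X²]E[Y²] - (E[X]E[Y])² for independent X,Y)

Var(XY) = E[X²]E[Y²] - (E[X]E[Y])²
E[S] = 1.875, Var(S) = 2.34375
E[D] = 0.4, Var(D) = 0.021818182
E[S²] = 2.34375 + 1.875² = 5.859375
E[D²] = 0.021818182 + 0.4² = 0.18181818
Var(Z) = 5.859375*0.18181818 - (1.875*0.4)²
= 1.0653409 - 0.5625 = 0.50284091

0.50284091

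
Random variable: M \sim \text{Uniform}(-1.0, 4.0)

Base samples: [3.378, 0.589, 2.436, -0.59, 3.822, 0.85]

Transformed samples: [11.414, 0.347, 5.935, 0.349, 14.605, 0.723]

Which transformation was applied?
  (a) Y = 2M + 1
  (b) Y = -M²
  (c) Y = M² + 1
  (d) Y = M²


Checking option (d) Y = M²:
  M = 3.378 -> Y = 11.414 ✓
  M = 0.589 -> Y = 0.347 ✓
  M = 2.436 -> Y = 5.935 ✓
All samples match this transformation.

(d) M²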